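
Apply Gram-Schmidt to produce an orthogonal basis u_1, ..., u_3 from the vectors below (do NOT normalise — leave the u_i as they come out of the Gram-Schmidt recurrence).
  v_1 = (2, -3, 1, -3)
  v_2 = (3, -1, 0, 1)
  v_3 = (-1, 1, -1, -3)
Orthogonal basis:
  u_1 = (2, -3, 1, -3)
  u_2 = (57/23, -5/23, -6/23, 41/23)
  u_3 = (170/217, 263/217, -292/217, -247/217)

Apply the Gram-Schmidt recurrence
  u_1 = v_1
  u_i = v_i − Σ_{j<i} ((v_i · u_j) / (u_j · u_j)) · u_j.

Step by step this gives:
  u_1 = (2, -3, 1, -3)
  u_2 = (57/23, -5/23, -6/23, 41/23)
  u_3 = (170/217, 263/217, -292/217, -247/217)

Orthogonality check:
  u_2 · u_1 = 0 (should be 0)
  u_3 · u_1 = 0 (should be 0)
  u_3 · u_2 = 0 (should be 0)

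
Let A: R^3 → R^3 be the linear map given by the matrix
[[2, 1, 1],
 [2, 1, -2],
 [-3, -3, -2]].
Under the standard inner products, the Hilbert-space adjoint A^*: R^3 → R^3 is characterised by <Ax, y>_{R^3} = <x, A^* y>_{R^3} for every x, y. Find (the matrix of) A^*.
A^* = A^T =
[[2, 2, -3],
 [1, 1, -3],
 [1, -2, -2]]

For real matrices with standard dot products, the defining identity <Ax, y> = <x, A^* y> gives (Ax)^T y = x^T (A^*) y, i.e. x^T A^T y = x^T (A^*) y. Since this holds for all x, y, we must have A^* = A^T. Therefore
A^* =
[[2, 2, -3],
 [1, 1, -3],
 [1, -2, -2]].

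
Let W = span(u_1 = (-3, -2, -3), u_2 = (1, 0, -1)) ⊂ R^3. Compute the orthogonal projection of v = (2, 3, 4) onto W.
proj_W(v) = (25/11, 24/11, 47/11)

Set up U = [u_1 | ... | u_2] ∈ R^(3×2). The projector onto W = col(U) is P = U (U^T U)^(-1) U^T.
Compute U^T U =
  [22, 0]
  [0, 2],
and U^T v = (-24, -2).
Solve U^T U · c = U^T v for the coefficients: c = (-12/11, -1). The projection is proj_W(v) = U c.
Check: (v - proj_W(v)) · u_1 = 0  (should be 0).
Check: (v - proj_W(v)) · u_2 = 0  (should be 0).
Result: proj_W(v) = (25/11, 24/11, 47/11).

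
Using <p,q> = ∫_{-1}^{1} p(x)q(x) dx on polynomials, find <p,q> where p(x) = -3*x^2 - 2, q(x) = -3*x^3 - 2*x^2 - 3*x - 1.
<p,q> = 166/15

Expand the product: p(x)·q(x) = 9*x^5 + 6*x^4 + 15*x^3 + 7*x^2 + 6*x + 2.
∫_{-1}^{1} of each monomial x^k gives [2/(k+1) if k even, 0 if k odd]. Integrating term-by-term (or equivalently evaluating the antiderivative F(x) = 3*x^6/2 + 6*x^5/5 + 15*x^4/4 + 7*x^3/3 + 3*x^2 + 2*x at the endpoints):
  F(1) − F(−1) = 827/60 − (163/60) = 166/15.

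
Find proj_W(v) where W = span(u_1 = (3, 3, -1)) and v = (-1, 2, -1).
proj_W(v) = (12/19, 12/19, -4/19)

Set up U = [u_1 | ... | u_1] ∈ R^(3×1). The projector onto W = col(U) is P = U (U^T U)^(-1) U^T.
Compute U^T U =
  [19],
and U^T v = (4).
Solve U^T U · c = U^T v for the coefficients: c = (4/19). The projection is proj_W(v) = U c.
Check: (v - proj_W(v)) · u_1 = 0  (should be 0).
Result: proj_W(v) = (12/19, 12/19, -4/19).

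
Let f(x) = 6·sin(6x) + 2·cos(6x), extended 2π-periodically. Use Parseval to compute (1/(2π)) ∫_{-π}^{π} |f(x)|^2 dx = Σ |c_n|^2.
Σ |c_n|^2 = 20

Expand |f|^2 and use orthogonality of {sin(nx), cos(mx)} on [-π, π]:
  ∫_{-π}^{π} sin(nx)^2 dx = π, ∫ cos(mx)^2 dx = π, and cross terms integrate to 0.
So ∫_{-π}^{π} f(x)^2 dx = 6^2 · π + 2^2 · π = (36 + 4)π.
Divide by 2π: (36 + 4)/2 = 20.
By Parseval, this equals Σ |c_n|^2.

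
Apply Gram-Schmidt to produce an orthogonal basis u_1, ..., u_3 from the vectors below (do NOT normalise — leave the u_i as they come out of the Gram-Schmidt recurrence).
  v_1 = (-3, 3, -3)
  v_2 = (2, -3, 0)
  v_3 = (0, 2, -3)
Orthogonal basis:
  u_1 = (-3, 3, -3)
  u_2 = (1/3, -4/3, -5/3)
  u_3 = (3/2, 1, -1/2)

Apply the Gram-Schmidt recurrence
  u_1 = v_1
  u_i = v_i − Σ_{j<i} ((v_i · u_j) / (u_j · u_j)) · u_j.

Step by step this gives:
  u_1 = (-3, 3, -3)
  u_2 = (1/3, -4/3, -5/3)
  u_3 = (3/2, 1, -1/2)

Orthogonality check:
  u_2 · u_1 = 0 (should be 0)
  u_3 · u_1 = 0 (should be 0)
  u_3 · u_2 = 0 (should be 0)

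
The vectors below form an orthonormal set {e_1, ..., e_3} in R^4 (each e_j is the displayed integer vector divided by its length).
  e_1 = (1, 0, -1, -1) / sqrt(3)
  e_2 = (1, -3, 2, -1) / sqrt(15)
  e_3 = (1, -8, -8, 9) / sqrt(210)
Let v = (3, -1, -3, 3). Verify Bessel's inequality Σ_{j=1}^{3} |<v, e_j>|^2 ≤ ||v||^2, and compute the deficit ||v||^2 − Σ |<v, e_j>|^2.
Σ |<v, e_j>|^2 = 460/21; ||v||^2 = 28; deficit = 128/21

Write each e_j = u_j / sqrt(<u_j, u_j>) where u_j is the displayed integer vector. Then <v, e_j> = <v, u_j> / sqrt(<u_j, u_j>), so |<v, e_j>|^2 = <v, u_j>^2 / <u_j, u_j>.
Coefficients: <v, e_1> = 3/sqrt(3), <v, e_2> = -3/sqrt(15), <v, e_3> = 62/sqrt(210).
Square and sum: Σ |<v, e_j>|^2 = 460/21.
Compute ||v||^2 = v·v = 28.
Deficit = 28 − 460/21 = 128/21 ≥ 0, confirming Bessel's inequality. (The deficit equals ||v − Σ <v,e_j> e_j||^2, the squared distance from v to span{e_j}.)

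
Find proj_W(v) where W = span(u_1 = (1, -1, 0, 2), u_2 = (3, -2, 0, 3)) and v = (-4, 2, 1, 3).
proj_W(v) = (-49/11, 7/11, 0, 28/11)

Set up U = [u_1 | ... | u_2] ∈ R^(4×2). The projector onto W = col(U) is P = U (U^T U)^(-1) U^T.
Compute U^T U =
  [6, 11]
  [11, 22],
and U^T v = (0, -7).
Solve U^T U · c = U^T v for the coefficients: c = (7, -42/11). The projection is proj_W(v) = U c.
Check: (v - proj_W(v)) · u_1 = 0  (should be 0).
Check: (v - proj_W(v)) · u_2 = 0  (should be 0).
Result: proj_W(v) = (-49/11, 7/11, 0, 28/11).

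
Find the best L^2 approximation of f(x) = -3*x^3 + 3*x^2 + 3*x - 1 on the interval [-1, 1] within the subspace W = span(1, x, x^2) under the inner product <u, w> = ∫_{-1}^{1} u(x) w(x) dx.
g(x) = 3*x^2 + 6*x/5 - 1

The best approximation g ∈ W is the orthogonal projection of f onto W. Writing g = a_0 + a_1 x + a_2 x^2, the coefficients solve the normal equations G · a = b where
  G_{ij} = <φ_i, φ_j> and b_i = <f, φ_i>, with φ_0 = 1, φ_1 = x, φ_2 = x^2.
G =
  [2, 0, 2/3]
  [0, 2/3, 0]
  [2/3, 0, 2/5],
b = (0, 4/5, 8/15).
Solving gives a_0 = -1, a_1 = 6/5, a_2 = 3, so
  g(x) = 3*x^2 + 6*x/5 - 1.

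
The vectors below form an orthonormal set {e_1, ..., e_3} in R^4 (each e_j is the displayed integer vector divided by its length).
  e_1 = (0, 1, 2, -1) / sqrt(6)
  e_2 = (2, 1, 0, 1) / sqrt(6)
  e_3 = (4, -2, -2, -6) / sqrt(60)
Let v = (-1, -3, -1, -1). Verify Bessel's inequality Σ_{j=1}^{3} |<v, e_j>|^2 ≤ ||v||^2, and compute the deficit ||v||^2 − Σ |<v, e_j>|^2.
Σ |<v, e_j>|^2 = 31/3; ||v||^2 = 12; deficit = 5/3

Write each e_j = u_j / sqrt(<u_j, u_j>) where u_j is the displayed integer vector. Then <v, e_j> = <v, u_j> / sqrt(<u_j, u_j>), so |<v, e_j>|^2 = <v, u_j>^2 / <u_j, u_j>.
Coefficients: <v, e_1> = -4/sqrt(6), <v, e_2> = -6/sqrt(6), <v, e_3> = 10/sqrt(60).
Square and sum: Σ |<v, e_j>|^2 = 31/3.
Compute ||v||^2 = v·v = 12.
Deficit = 12 − 31/3 = 5/3 ≥ 0, confirming Bessel's inequality. (The deficit equals ||v − Σ <v,e_j> e_j||^2, the squared distance from v to span{e_j}.)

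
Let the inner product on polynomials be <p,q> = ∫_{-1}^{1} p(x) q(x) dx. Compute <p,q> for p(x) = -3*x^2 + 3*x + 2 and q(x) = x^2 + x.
<p,q> = 32/15

Expand the product: p(x)·q(x) = -3*x^4 + 5*x^2 + 2*x.
∫_{-1}^{1} of each monomial x^k gives [2/(k+1) if k even, 0 if k odd]. Integrating term-by-term (or equivalently evaluating the antiderivative F(x) = -3*x^5/5 + 5*x^3/3 + x^2 at the endpoints):
  F(1) − F(−1) = 31/15 − (-1/15) = 32/15.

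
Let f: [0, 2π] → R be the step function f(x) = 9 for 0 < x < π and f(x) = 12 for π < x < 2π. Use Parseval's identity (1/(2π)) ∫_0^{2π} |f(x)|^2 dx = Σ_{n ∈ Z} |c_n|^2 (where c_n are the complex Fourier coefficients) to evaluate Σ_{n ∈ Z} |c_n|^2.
Σ |c_n|^2 = 225/2

Parseval equates the L^2 energy of f (normalised by 1/(2π)) with the ℓ^2 sum of its Fourier coefficients: (1/(2π)) ∫_0^{2π} |f|^2 = Σ |c_n|^2.
Compute the left side: (1/(2π)) [∫_0^π 9^2 dx + ∫_π^{2π} 12^2 dx] = (1/(2π)) · (81π + 144π) = (81 + 144)/2 = 225/2.
So Σ_{n ∈ Z} |c_n|^2 = 225/2.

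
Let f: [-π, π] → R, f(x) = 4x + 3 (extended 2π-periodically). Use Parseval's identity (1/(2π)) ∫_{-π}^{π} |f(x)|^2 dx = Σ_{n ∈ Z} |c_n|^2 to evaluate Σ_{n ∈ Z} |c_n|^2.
Σ |c_n|^2 = 16π^2/3 + 9

Expand and integrate term by term over [-π, π]:
  ∫ (4x)^2 dx = 16·(2π^3/3); ∫ 2·4·(3)·x dx = 0 (odd integrand); ∫ 3^2 dx = 9·2π.
So (1/(2π)) ∫_{-π}^{π} (4x + 3)^2 dx = 16π^2/3 + 9 = 16π^2/3 + 9.
Parseval ⇒ Σ |c_n|^2 = 16π^2/3 + 9.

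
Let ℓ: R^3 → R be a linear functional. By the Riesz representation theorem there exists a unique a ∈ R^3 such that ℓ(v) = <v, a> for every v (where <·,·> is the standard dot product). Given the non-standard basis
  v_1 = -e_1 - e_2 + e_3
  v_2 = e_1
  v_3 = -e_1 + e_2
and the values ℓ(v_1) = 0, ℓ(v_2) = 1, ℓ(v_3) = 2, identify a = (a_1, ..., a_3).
a = (1, 3, 4)

Write a = (a_1, ..., a_3) in the standard basis. For each basis vector v_i, ℓ(v_i) = <v_i, a> is a linear equation in the a_j's. Collect the n equations into a matrix system V a = ℓ, where row i of V is v_i (expressed in the standard basis). Since V is invertible (lower-triangular with 1s on the diagonal, up to permutation), solve by back-substitution:
  V =
[[-1, -1, 1],
 [1, 0, 0],
 [-1, 1, 0]]
  V a = (0, 1, 2)
Solving gives a = (1, 3, 4).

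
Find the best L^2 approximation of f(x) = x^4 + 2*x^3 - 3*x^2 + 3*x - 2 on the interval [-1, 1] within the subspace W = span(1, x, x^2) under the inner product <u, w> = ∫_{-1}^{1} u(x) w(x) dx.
g(x) = -15*x^2/7 + 21*x/5 - 73/35

The best approximation g ∈ W is the orthogonal projection of f onto W. Writing g = a_0 + a_1 x + a_2 x^2, the coefficients solve the normal equations G · a = b where
  G_{ij} = <φ_i, φ_j> and b_i = <f, φ_i>, with φ_0 = 1, φ_1 = x, φ_2 = x^2.
G =
  [2, 0, 2/3]
  [0, 2/3, 0]
  [2/3, 0, 2/5],
b = (-28/5, 14/5, -236/105).
Solving gives a_0 = -73/35, a_1 = 21/5, a_2 = -15/7, so
  g(x) = -15*x^2/7 + 21*x/5 - 73/35.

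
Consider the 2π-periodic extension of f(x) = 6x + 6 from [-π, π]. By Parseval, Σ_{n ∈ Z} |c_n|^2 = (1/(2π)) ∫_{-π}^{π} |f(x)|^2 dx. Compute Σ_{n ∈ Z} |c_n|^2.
Σ |c_n|^2 = 12π^2 + 36

Expand and integrate term by term over [-π, π]:
  ∫ (6x)^2 dx = 36·(2π^3/3); ∫ 2·6·(6)·x dx = 0 (odd integrand); ∫ 6^2 dx = 36·2π.
So (1/(2π)) ∫_{-π}^{π} (6x + 6)^2 dx = 36π^2/3 + 36 = 12π^2 + 36.
Parseval ⇒ Σ |c_n|^2 = 12π^2 + 36.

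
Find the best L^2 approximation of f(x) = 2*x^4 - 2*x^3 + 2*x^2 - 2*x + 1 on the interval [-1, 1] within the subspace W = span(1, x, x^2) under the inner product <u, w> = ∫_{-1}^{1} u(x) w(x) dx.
g(x) = 26*x^2/7 - 16*x/5 + 29/35

The best approximation g ∈ W is the orthogonal projection of f onto W. Writing g = a_0 + a_1 x + a_2 x^2, the coefficients solve the normal equations G · a = b where
  G_{ij} = <φ_i, φ_j> and b_i = <f, φ_i>, with φ_0 = 1, φ_1 = x, φ_2 = x^2.
G =
  [2, 0, 2/3]
  [0, 2/3, 0]
  [2/3, 0, 2/5],
b = (62/15, -32/15, 214/105).
Solving gives a_0 = 29/35, a_1 = -16/5, a_2 = 26/7, so
  g(x) = 26*x^2/7 - 16*x/5 + 29/35.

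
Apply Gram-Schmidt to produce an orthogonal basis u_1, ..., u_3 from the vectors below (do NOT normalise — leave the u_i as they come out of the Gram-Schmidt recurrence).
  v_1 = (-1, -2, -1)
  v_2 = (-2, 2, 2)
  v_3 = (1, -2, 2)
Orthogonal basis:
  u_1 = (-1, -2, -1)
  u_2 = (-8/3, 2/3, 4/3)
  u_3 = (11/14, -11/7, 33/14)

Apply the Gram-Schmidt recurrence
  u_1 = v_1
  u_i = v_i − Σ_{j<i} ((v_i · u_j) / (u_j · u_j)) · u_j.

Step by step this gives:
  u_1 = (-1, -2, -1)
  u_2 = (-8/3, 2/3, 4/3)
  u_3 = (11/14, -11/7, 33/14)

Orthogonality check:
  u_2 · u_1 = 0 (should be 0)
  u_3 · u_1 = 0 (should be 0)
  u_3 · u_2 = 0 (should be 0)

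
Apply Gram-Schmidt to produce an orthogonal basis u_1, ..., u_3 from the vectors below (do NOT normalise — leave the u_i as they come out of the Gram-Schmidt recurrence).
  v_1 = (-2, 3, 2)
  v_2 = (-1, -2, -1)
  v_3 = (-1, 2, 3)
Orthogonal basis:
  u_1 = (-2, 3, 2)
  u_2 = (-29/17, -16/17, -5/17)
  u_3 = (2/11, -8/11, 14/11)

Apply the Gram-Schmidt recurrence
  u_1 = v_1
  u_i = v_i − Σ_{j<i} ((v_i · u_j) / (u_j · u_j)) · u_j.

Step by step this gives:
  u_1 = (-2, 3, 2)
  u_2 = (-29/17, -16/17, -5/17)
  u_3 = (2/11, -8/11, 14/11)

Orthogonality check:
  u_2 · u_1 = 0 (should be 0)
  u_3 · u_1 = 0 (should be 0)
  u_3 · u_2 = 0 (should be 0)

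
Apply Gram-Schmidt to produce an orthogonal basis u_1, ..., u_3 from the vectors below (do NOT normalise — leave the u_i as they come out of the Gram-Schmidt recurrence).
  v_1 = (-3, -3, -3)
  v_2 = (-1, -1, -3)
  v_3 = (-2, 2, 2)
Orthogonal basis:
  u_1 = (-3, -3, -3)
  u_2 = (2/3, 2/3, -4/3)
  u_3 = (-2, 2, 0)

Apply the Gram-Schmidt recurrence
  u_1 = v_1
  u_i = v_i − Σ_{j<i} ((v_i · u_j) / (u_j · u_j)) · u_j.

Step by step this gives:
  u_1 = (-3, -3, -3)
  u_2 = (2/3, 2/3, -4/3)
  u_3 = (-2, 2, 0)

Orthogonality check:
  u_2 · u_1 = 0 (should be 0)
  u_3 · u_1 = 0 (should be 0)
  u_3 · u_2 = 0 (should be 0)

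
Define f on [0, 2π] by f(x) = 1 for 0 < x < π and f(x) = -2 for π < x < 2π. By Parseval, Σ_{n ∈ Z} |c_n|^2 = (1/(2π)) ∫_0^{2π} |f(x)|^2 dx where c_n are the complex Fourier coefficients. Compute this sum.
Σ |c_n|^2 = 5/2

Parseval equates the L^2 energy of f (normalised by 1/(2π)) with the ℓ^2 sum of its Fourier coefficients: (1/(2π)) ∫_0^{2π} |f|^2 = Σ |c_n|^2.
Compute the left side: (1/(2π)) [∫_0^π 1^2 dx + ∫_π^{2π} (-2)^2 dx] = (1/(2π)) · (1π + 4π) = (1 + 4)/2 = 5/2.
So Σ_{n ∈ Z} |c_n|^2 = 5/2.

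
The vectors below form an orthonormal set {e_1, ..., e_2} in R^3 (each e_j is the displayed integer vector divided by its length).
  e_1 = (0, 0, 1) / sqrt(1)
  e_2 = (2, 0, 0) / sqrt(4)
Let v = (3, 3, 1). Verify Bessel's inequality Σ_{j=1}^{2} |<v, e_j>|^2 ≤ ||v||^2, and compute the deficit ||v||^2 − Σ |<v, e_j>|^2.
Σ |<v, e_j>|^2 = 10; ||v||^2 = 19; deficit = 9

Write each e_j = u_j / sqrt(<u_j, u_j>) where u_j is the displayed integer vector. Then <v, e_j> = <v, u_j> / sqrt(<u_j, u_j>), so |<v, e_j>|^2 = <v, u_j>^2 / <u_j, u_j>.
Coefficients: <v, e_1> = 1/sqrt(1), <v, e_2> = 6/sqrt(4).
Square and sum: Σ |<v, e_j>|^2 = 10.
Compute ||v||^2 = v·v = 19.
Deficit = 19 − 10 = 9 ≥ 0, confirming Bessel's inequality. (The deficit equals ||v − Σ <v,e_j> e_j||^2, the squared distance from v to span{e_j}.)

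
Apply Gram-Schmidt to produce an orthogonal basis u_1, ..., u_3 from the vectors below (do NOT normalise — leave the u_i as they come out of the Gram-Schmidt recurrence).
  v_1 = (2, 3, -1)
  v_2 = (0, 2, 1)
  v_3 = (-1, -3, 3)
Orthogonal basis:
  u_1 = (2, 3, -1)
  u_2 = (-5/7, 13/14, 19/14)
  u_3 = (13/9, -26/45, 52/45)

Apply the Gram-Schmidt recurrence
  u_1 = v_1
  u_i = v_i − Σ_{j<i} ((v_i · u_j) / (u_j · u_j)) · u_j.

Step by step this gives:
  u_1 = (2, 3, -1)
  u_2 = (-5/7, 13/14, 19/14)
  u_3 = (13/9, -26/45, 52/45)

Orthogonality check:
  u_2 · u_1 = 0 (should be 0)
  u_3 · u_1 = 0 (should be 0)
  u_3 · u_2 = 0 (should be 0)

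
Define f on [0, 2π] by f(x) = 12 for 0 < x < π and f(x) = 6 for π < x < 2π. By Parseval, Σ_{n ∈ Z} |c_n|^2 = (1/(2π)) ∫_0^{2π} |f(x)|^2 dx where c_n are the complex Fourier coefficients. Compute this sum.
Σ |c_n|^2 = 90

Parseval equates the L^2 energy of f (normalised by 1/(2π)) with the ℓ^2 sum of its Fourier coefficients: (1/(2π)) ∫_0^{2π} |f|^2 = Σ |c_n|^2.
Compute the left side: (1/(2π)) [∫_0^π 12^2 dx + ∫_π^{2π} 6^2 dx] = (1/(2π)) · (144π + 36π) = (144 + 36)/2 = 90.
So Σ_{n ∈ Z} |c_n|^2 = 90.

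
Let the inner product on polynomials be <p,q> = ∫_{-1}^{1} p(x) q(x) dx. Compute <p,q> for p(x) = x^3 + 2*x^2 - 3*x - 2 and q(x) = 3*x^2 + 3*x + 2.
<p,q> = -176/15

Expand the product: p(x)·q(x) = 3*x^5 + 9*x^4 - x^3 - 11*x^2 - 12*x - 4.
∫_{-1}^{1} of each monomial x^k gives [2/(k+1) if k even, 0 if k odd]. Integrating term-by-term (or equivalently evaluating the antiderivative F(x) = x^6/2 + 9*x^5/5 - x^4/4 - 11*x^3/3 - 6*x^2 - 4*x at the endpoints):
  F(1) − F(−1) = -697/60 − (7/60) = -176/15.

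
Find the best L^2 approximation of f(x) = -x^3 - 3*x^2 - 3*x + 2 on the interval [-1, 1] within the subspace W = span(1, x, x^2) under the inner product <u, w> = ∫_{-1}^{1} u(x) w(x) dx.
g(x) = -3*x^2 - 18*x/5 + 2

The best approximation g ∈ W is the orthogonal projection of f onto W. Writing g = a_0 + a_1 x + a_2 x^2, the coefficients solve the normal equations G · a = b where
  G_{ij} = <φ_i, φ_j> and b_i = <f, φ_i>, with φ_0 = 1, φ_1 = x, φ_2 = x^2.
G =
  [2, 0, 2/3]
  [0, 2/3, 0]
  [2/3, 0, 2/5],
b = (2, -12/5, 2/15).
Solving gives a_0 = 2, a_1 = -18/5, a_2 = -3, so
  g(x) = -3*x^2 - 18*x/5 + 2.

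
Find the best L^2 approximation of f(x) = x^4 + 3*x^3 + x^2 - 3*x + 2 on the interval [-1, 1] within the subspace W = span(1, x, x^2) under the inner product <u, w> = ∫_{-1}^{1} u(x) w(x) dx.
g(x) = 13*x^2/7 - 6*x/5 + 67/35

The best approximation g ∈ W is the orthogonal projection of f onto W. Writing g = a_0 + a_1 x + a_2 x^2, the coefficients solve the normal equations G · a = b where
  G_{ij} = <φ_i, φ_j> and b_i = <f, φ_i>, with φ_0 = 1, φ_1 = x, φ_2 = x^2.
G =
  [2, 0, 2/3]
  [0, 2/3, 0]
  [2/3, 0, 2/5],
b = (76/15, -4/5, 212/105).
Solving gives a_0 = 67/35, a_1 = -6/5, a_2 = 13/7, so
  g(x) = 13*x^2/7 - 6*x/5 + 67/35.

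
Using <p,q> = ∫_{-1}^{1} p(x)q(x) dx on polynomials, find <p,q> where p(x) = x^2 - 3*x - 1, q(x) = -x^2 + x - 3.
<p,q> = 34/15

Expand the product: p(x)·q(x) = -x^4 + 4*x^3 - 5*x^2 + 8*x + 3.
∫_{-1}^{1} of each monomial x^k gives [2/(k+1) if k even, 0 if k odd]. Integrating term-by-term (or equivalently evaluating the antiderivative F(x) = -x^5/5 + x^4 - 5*x^3/3 + 4*x^2 + 3*x at the endpoints):
  F(1) − F(−1) = 92/15 − (58/15) = 34/15.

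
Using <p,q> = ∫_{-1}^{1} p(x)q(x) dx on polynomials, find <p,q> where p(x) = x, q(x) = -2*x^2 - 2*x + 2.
<p,q> = -4/3

Expand the product: p(x)·q(x) = -2*x^3 - 2*x^2 + 2*x.
∫_{-1}^{1} of each monomial x^k gives [2/(k+1) if k even, 0 if k odd]. Integrating term-by-term (or equivalently evaluating the antiderivative F(x) = -x^4/2 - 2*x^3/3 + x^2 at the endpoints):
  F(1) − F(−1) = -1/6 − (7/6) = -4/3.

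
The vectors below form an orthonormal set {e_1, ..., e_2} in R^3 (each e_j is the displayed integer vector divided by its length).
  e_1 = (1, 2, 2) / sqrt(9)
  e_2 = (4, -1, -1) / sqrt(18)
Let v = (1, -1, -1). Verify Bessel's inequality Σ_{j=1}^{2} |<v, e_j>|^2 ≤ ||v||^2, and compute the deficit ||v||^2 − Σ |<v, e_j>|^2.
Σ |<v, e_j>|^2 = 3; ||v||^2 = 3; deficit = 0

Write each e_j = u_j / sqrt(<u_j, u_j>) where u_j is the displayed integer vector. Then <v, e_j> = <v, u_j> / sqrt(<u_j, u_j>), so |<v, e_j>|^2 = <v, u_j>^2 / <u_j, u_j>.
Coefficients: <v, e_1> = -3/sqrt(9), <v, e_2> = 6/sqrt(18).
Square and sum: Σ |<v, e_j>|^2 = 3.
Compute ||v||^2 = v·v = 3.
Deficit = 3 − 3 = 0 ≥ 0, confirming Bessel's inequality. (The deficit equals ||v − Σ <v,e_j> e_j||^2, the squared distance from v to span{e_j}.)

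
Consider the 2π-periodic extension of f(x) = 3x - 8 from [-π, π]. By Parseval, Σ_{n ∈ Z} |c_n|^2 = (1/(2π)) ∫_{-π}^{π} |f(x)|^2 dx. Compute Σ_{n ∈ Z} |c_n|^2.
Σ |c_n|^2 = 3π^2 + 64

Expand and integrate term by term over [-π, π]:
  ∫ (3x)^2 dx = 9·(2π^3/3); ∫ 2·3·(-8)·x dx = 0 (odd integrand); ∫ (-8)^2 dx = 64·2π.
So (1/(2π)) ∫_{-π}^{π} (3x - 8)^2 dx = 9π^2/3 + 64 = 3π^2 + 64.
Parseval ⇒ Σ |c_n|^2 = 3π^2 + 64.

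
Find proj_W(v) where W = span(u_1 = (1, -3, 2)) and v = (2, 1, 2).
proj_W(v) = (3/14, -9/14, 3/7)

Set up U = [u_1 | ... | u_1] ∈ R^(3×1). The projector onto W = col(U) is P = U (U^T U)^(-1) U^T.
Compute U^T U =
  [14],
and U^T v = (3).
Solve U^T U · c = U^T v for the coefficients: c = (3/14). The projection is proj_W(v) = U c.
Check: (v - proj_W(v)) · u_1 = 0  (should be 0).
Result: proj_W(v) = (3/14, -9/14, 3/7).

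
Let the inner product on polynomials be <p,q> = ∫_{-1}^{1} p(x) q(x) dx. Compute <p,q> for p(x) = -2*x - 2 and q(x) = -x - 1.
<p,q> = 16/3

Expand the product: p(x)·q(x) = 2*x^2 + 4*x + 2.
∫_{-1}^{1} of each monomial x^k gives [2/(k+1) if k even, 0 if k odd]. Integrating term-by-term (or equivalently evaluating the antiderivative F(x) = 2*x^3/3 + 2*x^2 + 2*x at the endpoints):
  F(1) − F(−1) = 14/3 − (-2/3) = 16/3.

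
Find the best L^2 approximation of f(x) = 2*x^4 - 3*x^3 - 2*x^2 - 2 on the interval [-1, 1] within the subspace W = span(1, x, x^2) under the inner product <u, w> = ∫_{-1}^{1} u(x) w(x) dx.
g(x) = -2*x^2/7 - 9*x/5 - 76/35

The best approximation g ∈ W is the orthogonal projection of f onto W. Writing g = a_0 + a_1 x + a_2 x^2, the coefficients solve the normal equations G · a = b where
  G_{ij} = <φ_i, φ_j> and b_i = <f, φ_i>, with φ_0 = 1, φ_1 = x, φ_2 = x^2.
G =
  [2, 0, 2/3]
  [0, 2/3, 0]
  [2/3, 0, 2/5],
b = (-68/15, -6/5, -164/105).
Solving gives a_0 = -76/35, a_1 = -9/5, a_2 = -2/7, so
  g(x) = -2*x^2/7 - 9*x/5 - 76/35.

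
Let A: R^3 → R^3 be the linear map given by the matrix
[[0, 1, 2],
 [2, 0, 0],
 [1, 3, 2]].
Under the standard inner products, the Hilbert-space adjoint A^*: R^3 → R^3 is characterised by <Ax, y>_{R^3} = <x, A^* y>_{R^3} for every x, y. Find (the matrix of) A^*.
A^* = A^T =
[[0, 2, 1],
 [1, 0, 3],
 [2, 0, 2]]

For real matrices with standard dot products, the defining identity <Ax, y> = <x, A^* y> gives (Ax)^T y = x^T (A^*) y, i.e. x^T A^T y = x^T (A^*) y. Since this holds for all x, y, we must have A^* = A^T. Therefore
A^* =
[[0, 2, 1],
 [1, 0, 3],
 [2, 0, 2]].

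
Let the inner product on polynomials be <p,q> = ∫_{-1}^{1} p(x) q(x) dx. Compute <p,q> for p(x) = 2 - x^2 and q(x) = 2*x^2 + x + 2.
<p,q> = 128/15

Expand the product: p(x)·q(x) = -2*x^4 - x^3 + 2*x^2 + 2*x + 4.
∫_{-1}^{1} of each monomial x^k gives [2/(k+1) if k even, 0 if k odd]. Integrating term-by-term (or equivalently evaluating the antiderivative F(x) = -2*x^5/5 - x^4/4 + 2*x^3/3 + x^2 + 4*x at the endpoints):
  F(1) − F(−1) = 301/60 − (-211/60) = 128/15.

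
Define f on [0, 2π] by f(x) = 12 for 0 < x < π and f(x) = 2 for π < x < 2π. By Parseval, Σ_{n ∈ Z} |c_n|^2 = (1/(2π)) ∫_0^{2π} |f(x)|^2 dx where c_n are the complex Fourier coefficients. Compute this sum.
Σ |c_n|^2 = 74

Parseval equates the L^2 energy of f (normalised by 1/(2π)) with the ℓ^2 sum of its Fourier coefficients: (1/(2π)) ∫_0^{2π} |f|^2 = Σ |c_n|^2.
Compute the left side: (1/(2π)) [∫_0^π 12^2 dx + ∫_π^{2π} 2^2 dx] = (1/(2π)) · (144π + 4π) = (144 + 4)/2 = 74.
So Σ_{n ∈ Z} |c_n|^2 = 74.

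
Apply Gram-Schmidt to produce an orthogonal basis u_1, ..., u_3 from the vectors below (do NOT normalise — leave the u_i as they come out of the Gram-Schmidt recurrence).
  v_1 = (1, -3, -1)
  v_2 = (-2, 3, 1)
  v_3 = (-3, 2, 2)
Orthogonal basis:
  u_1 = (1, -3, -1)
  u_2 = (-10/11, -3/11, -1/11)
  u_3 = (0, -2/5, 6/5)

Apply the Gram-Schmidt recurrence
  u_1 = v_1
  u_i = v_i − Σ_{j<i} ((v_i · u_j) / (u_j · u_j)) · u_j.

Step by step this gives:
  u_1 = (1, -3, -1)
  u_2 = (-10/11, -3/11, -1/11)
  u_3 = (0, -2/5, 6/5)

Orthogonality check:
  u_2 · u_1 = 0 (should be 0)
  u_3 · u_1 = 0 (should be 0)
  u_3 · u_2 = 0 (should be 0)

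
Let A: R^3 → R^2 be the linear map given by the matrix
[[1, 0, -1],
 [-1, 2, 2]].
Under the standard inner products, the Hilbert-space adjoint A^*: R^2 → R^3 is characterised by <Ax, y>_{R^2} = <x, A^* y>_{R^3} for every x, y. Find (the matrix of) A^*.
A^* = A^T =
[[1, -1],
 [0, 2],
 [-1, 2]]

For real matrices with standard dot products, the defining identity <Ax, y> = <x, A^* y> gives (Ax)^T y = x^T (A^*) y, i.e. x^T A^T y = x^T (A^*) y. Since this holds for all x, y, we must have A^* = A^T. Therefore
A^* =
[[1, -1],
 [0, 2],
 [-1, 2]].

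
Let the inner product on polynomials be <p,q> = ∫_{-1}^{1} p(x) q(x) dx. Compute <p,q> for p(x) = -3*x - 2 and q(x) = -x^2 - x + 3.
<p,q> = -26/3

Expand the product: p(x)·q(x) = 3*x^3 + 5*x^2 - 7*x - 6.
∫_{-1}^{1} of each monomial x^k gives [2/(k+1) if k even, 0 if k odd]. Integrating term-by-term (or equivalently evaluating the antiderivative F(x) = 3*x^4/4 + 5*x^3/3 - 7*x^2/2 - 6*x at the endpoints):
  F(1) − F(−1) = -85/12 − (19/12) = -26/3.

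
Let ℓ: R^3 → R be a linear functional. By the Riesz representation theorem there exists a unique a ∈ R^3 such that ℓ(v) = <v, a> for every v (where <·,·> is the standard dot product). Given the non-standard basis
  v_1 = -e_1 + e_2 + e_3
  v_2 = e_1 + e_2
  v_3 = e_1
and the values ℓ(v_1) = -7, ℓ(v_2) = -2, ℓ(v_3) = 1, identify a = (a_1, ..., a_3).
a = (1, -3, -3)

Write a = (a_1, ..., a_3) in the standard basis. For each basis vector v_i, ℓ(v_i) = <v_i, a> is a linear equation in the a_j's. Collect the n equations into a matrix system V a = ℓ, where row i of V is v_i (expressed in the standard basis). Since V is invertible (lower-triangular with 1s on the diagonal, up to permutation), solve by back-substitution:
  V =
[[-1, 1, 1],
 [1, 1, 0],
 [1, 0, 0]]
  V a = (-7, -2, 1)
Solving gives a = (1, -3, -3).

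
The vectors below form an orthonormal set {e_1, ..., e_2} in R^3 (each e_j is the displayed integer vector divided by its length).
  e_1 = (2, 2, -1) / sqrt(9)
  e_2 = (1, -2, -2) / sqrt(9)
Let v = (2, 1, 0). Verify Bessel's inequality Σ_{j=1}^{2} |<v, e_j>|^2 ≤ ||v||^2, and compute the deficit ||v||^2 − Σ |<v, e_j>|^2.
Σ |<v, e_j>|^2 = 4; ||v||^2 = 5; deficit = 1

Write each e_j = u_j / sqrt(<u_j, u_j>) where u_j is the displayed integer vector. Then <v, e_j> = <v, u_j> / sqrt(<u_j, u_j>), so |<v, e_j>|^2 = <v, u_j>^2 / <u_j, u_j>.
Coefficients: <v, e_1> = 6/sqrt(9), <v, e_2> = 0/sqrt(9).
Square and sum: Σ |<v, e_j>|^2 = 4.
Compute ||v||^2 = v·v = 5.
Deficit = 5 − 4 = 1 ≥ 0, confirming Bessel's inequality. (The deficit equals ||v − Σ <v,e_j> e_j||^2, the squared distance from v to span{e_j}.)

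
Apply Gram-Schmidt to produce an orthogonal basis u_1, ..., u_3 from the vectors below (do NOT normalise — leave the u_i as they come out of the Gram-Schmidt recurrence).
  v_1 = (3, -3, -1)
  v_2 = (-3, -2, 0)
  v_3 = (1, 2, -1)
Orthogonal basis:
  u_1 = (3, -3, -1)
  u_2 = (-48/19, -47/19, -3/19)
  u_3 = (-19/119, 57/238, -285/238)

Apply the Gram-Schmidt recurrence
  u_1 = v_1
  u_i = v_i − Σ_{j<i} ((v_i · u_j) / (u_j · u_j)) · u_j.

Step by step this gives:
  u_1 = (3, -3, -1)
  u_2 = (-48/19, -47/19, -3/19)
  u_3 = (-19/119, 57/238, -285/238)

Orthogonality check:
  u_2 · u_1 = 0 (should be 0)
  u_3 · u_1 = 0 (should be 0)
  u_3 · u_2 = 0 (should be 0)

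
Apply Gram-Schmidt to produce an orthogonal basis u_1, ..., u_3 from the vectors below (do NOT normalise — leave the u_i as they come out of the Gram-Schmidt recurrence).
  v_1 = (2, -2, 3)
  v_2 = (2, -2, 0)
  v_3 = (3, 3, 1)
Orthogonal basis:
  u_1 = (2, -2, 3)
  u_2 = (18/17, -18/17, -24/17)
  u_3 = (3, 3, 0)

Apply the Gram-Schmidt recurrence
  u_1 = v_1
  u_i = v_i − Σ_{j<i} ((v_i · u_j) / (u_j · u_j)) · u_j.

Step by step this gives:
  u_1 = (2, -2, 3)
  u_2 = (18/17, -18/17, -24/17)
  u_3 = (3, 3, 0)

Orthogonality check:
  u_2 · u_1 = 0 (should be 0)
  u_3 · u_1 = 0 (should be 0)
  u_3 · u_2 = 0 (should be 0)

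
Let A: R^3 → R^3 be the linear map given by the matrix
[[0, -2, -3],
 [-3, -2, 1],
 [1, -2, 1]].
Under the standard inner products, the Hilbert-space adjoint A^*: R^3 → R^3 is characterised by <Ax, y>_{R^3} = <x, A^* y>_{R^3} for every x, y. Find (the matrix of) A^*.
A^* = A^T =
[[0, -3, 1],
 [-2, -2, -2],
 [-3, 1, 1]]

For real matrices with standard dot products, the defining identity <Ax, y> = <x, A^* y> gives (Ax)^T y = x^T (A^*) y, i.e. x^T A^T y = x^T (A^*) y. Since this holds for all x, y, we must have A^* = A^T. Therefore
A^* =
[[0, -3, 1],
 [-2, -2, -2],
 [-3, 1, 1]].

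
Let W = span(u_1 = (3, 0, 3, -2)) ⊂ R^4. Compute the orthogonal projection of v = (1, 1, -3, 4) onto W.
proj_W(v) = (-21/11, 0, -21/11, 14/11)

Set up U = [u_1 | ... | u_1] ∈ R^(4×1). The projector onto W = col(U) is P = U (U^T U)^(-1) U^T.
Compute U^T U =
  [22],
and U^T v = (-14).
Solve U^T U · c = U^T v for the coefficients: c = (-7/11). The projection is proj_W(v) = U c.
Check: (v - proj_W(v)) · u_1 = 0  (should be 0).
Result: proj_W(v) = (-21/11, 0, -21/11, 14/11).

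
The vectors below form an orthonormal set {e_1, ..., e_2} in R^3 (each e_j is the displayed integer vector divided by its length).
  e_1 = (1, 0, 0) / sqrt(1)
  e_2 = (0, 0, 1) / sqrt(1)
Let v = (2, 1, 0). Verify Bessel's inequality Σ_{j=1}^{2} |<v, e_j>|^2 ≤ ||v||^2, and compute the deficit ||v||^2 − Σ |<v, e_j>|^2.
Σ |<v, e_j>|^2 = 4; ||v||^2 = 5; deficit = 1

Write each e_j = u_j / sqrt(<u_j, u_j>) where u_j is the displayed integer vector. Then <v, e_j> = <v, u_j> / sqrt(<u_j, u_j>), so |<v, e_j>|^2 = <v, u_j>^2 / <u_j, u_j>.
Coefficients: <v, e_1> = 2/sqrt(1), <v, e_2> = 0/sqrt(1).
Square and sum: Σ |<v, e_j>|^2 = 4.
Compute ||v||^2 = v·v = 5.
Deficit = 5 − 4 = 1 ≥ 0, confirming Bessel's inequality. (The deficit equals ||v − Σ <v,e_j> e_j||^2, the squared distance from v to span{e_j}.)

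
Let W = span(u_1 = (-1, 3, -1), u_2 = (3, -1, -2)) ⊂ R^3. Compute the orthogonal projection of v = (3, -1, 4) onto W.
proj_W(v) = (13/23, -63/23, 28/23)

Set up U = [u_1 | ... | u_2] ∈ R^(3×2). The projector onto W = col(U) is P = U (U^T U)^(-1) U^T.
Compute U^T U =
  [11, -4]
  [-4, 14],
and U^T v = (-10, 2).
Solve U^T U · c = U^T v for the coefficients: c = (-22/23, -3/23). The projection is proj_W(v) = U c.
Check: (v - proj_W(v)) · u_1 = 0  (should be 0).
Check: (v - proj_W(v)) · u_2 = 0  (should be 0).
Result: proj_W(v) = (13/23, -63/23, 28/23).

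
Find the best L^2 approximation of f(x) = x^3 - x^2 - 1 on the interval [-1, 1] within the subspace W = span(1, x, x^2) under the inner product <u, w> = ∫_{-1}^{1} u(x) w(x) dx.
g(x) = -x^2 + 3*x/5 - 1

The best approximation g ∈ W is the orthogonal projection of f onto W. Writing g = a_0 + a_1 x + a_2 x^2, the coefficients solve the normal equations G · a = b where
  G_{ij} = <φ_i, φ_j> and b_i = <f, φ_i>, with φ_0 = 1, φ_1 = x, φ_2 = x^2.
G =
  [2, 0, 2/3]
  [0, 2/3, 0]
  [2/3, 0, 2/5],
b = (-8/3, 2/5, -16/15).
Solving gives a_0 = -1, a_1 = 3/5, a_2 = -1, so
  g(x) = -x^2 + 3*x/5 - 1.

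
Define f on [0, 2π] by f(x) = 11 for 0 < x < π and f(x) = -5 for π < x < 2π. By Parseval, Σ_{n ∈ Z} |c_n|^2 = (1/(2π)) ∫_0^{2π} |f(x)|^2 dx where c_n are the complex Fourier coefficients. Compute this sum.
Σ |c_n|^2 = 73

Parseval equates the L^2 energy of f (normalised by 1/(2π)) with the ℓ^2 sum of its Fourier coefficients: (1/(2π)) ∫_0^{2π} |f|^2 = Σ |c_n|^2.
Compute the left side: (1/(2π)) [∫_0^π 11^2 dx + ∫_π^{2π} (-5)^2 dx] = (1/(2π)) · (121π + 25π) = (121 + 25)/2 = 73.
So Σ_{n ∈ Z} |c_n|^2 = 73.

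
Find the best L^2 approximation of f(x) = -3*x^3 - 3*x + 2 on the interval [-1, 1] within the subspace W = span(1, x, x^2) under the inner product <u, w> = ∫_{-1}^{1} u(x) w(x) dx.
g(x) = 2 - 24*x/5

The best approximation g ∈ W is the orthogonal projection of f onto W. Writing g = a_0 + a_1 x + a_2 x^2, the coefficients solve the normal equations G · a = b where
  G_{ij} = <φ_i, φ_j> and b_i = <f, φ_i>, with φ_0 = 1, φ_1 = x, φ_2 = x^2.
G =
  [2, 0, 2/3]
  [0, 2/3, 0]
  [2/3, 0, 2/5],
b = (4, -16/5, 4/3).
Solving gives a_0 = 2, a_1 = -24/5, a_2 = 0, so
  g(x) = 2 - 24*x/5.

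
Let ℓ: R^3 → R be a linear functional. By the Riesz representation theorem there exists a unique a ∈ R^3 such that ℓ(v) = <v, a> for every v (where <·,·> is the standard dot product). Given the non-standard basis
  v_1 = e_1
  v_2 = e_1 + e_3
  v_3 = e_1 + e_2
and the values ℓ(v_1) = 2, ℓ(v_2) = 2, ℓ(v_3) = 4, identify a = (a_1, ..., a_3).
a = (2, 2, 0)

Write a = (a_1, ..., a_3) in the standard basis. For each basis vector v_i, ℓ(v_i) = <v_i, a> is a linear equation in the a_j's. Collect the n equations into a matrix system V a = ℓ, where row i of V is v_i (expressed in the standard basis). Since V is invertible (lower-triangular with 1s on the diagonal, up to permutation), solve by back-substitution:
  V =
[[1, 0, 0],
 [1, 0, 1],
 [1, 1, 0]]
  V a = (2, 2, 4)
Solving gives a = (2, 2, 0).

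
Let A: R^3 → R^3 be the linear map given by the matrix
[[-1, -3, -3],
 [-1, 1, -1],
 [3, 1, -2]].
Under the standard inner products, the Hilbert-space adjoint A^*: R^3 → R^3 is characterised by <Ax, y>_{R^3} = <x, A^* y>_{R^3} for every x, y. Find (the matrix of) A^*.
A^* = A^T =
[[-1, -1, 3],
 [-3, 1, 1],
 [-3, -1, -2]]

For real matrices with standard dot products, the defining identity <Ax, y> = <x, A^* y> gives (Ax)^T y = x^T (A^*) y, i.e. x^T A^T y = x^T (A^*) y. Since this holds for all x, y, we must have A^* = A^T. Therefore
A^* =
[[-1, -1, 3],
 [-3, 1, 1],
 [-3, -1, -2]].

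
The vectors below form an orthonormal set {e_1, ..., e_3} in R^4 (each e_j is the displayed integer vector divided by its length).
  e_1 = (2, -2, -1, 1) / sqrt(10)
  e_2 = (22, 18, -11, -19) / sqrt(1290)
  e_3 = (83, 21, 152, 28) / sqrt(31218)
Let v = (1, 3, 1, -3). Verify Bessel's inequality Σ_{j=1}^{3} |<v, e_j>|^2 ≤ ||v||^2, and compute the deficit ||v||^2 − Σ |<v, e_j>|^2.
Σ |<v, e_j>|^2 = 2348/121; ||v||^2 = 20; deficit = 72/121

Write each e_j = u_j / sqrt(<u_j, u_j>) where u_j is the displayed integer vector. Then <v, e_j> = <v, u_j> / sqrt(<u_j, u_j>), so |<v, e_j>|^2 = <v, u_j>^2 / <u_j, u_j>.
Coefficients: <v, e_1> = -8/sqrt(10), <v, e_2> = 122/sqrt(1290), <v, e_3> = 214/sqrt(31218).
Square and sum: Σ |<v, e_j>|^2 = 2348/121.
Compute ||v||^2 = v·v = 20.
Deficit = 20 − 2348/121 = 72/121 ≥ 0, confirming Bessel's inequality. (The deficit equals ||v − Σ <v,e_j> e_j||^2, the squared distance from v to span{e_j}.)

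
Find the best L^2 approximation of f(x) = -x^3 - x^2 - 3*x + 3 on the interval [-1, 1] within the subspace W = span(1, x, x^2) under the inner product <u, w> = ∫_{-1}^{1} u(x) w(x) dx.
g(x) = -x^2 - 18*x/5 + 3

The best approximation g ∈ W is the orthogonal projection of f onto W. Writing g = a_0 + a_1 x + a_2 x^2, the coefficients solve the normal equations G · a = b where
  G_{ij} = <φ_i, φ_j> and b_i = <f, φ_i>, with φ_0 = 1, φ_1 = x, φ_2 = x^2.
G =
  [2, 0, 2/3]
  [0, 2/3, 0]
  [2/3, 0, 2/5],
b = (16/3, -12/5, 8/5).
Solving gives a_0 = 3, a_1 = -18/5, a_2 = -1, so
  g(x) = -x^2 - 18*x/5 + 3.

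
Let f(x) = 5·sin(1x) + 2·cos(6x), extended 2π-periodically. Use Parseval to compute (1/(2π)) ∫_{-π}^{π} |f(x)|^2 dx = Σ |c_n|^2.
Σ |c_n|^2 = 29/2

Expand |f|^2 and use orthogonality of {sin(nx), cos(mx)} on [-π, π]:
  ∫_{-π}^{π} sin(nx)^2 dx = π, ∫ cos(mx)^2 dx = π, and cross terms integrate to 0.
So ∫_{-π}^{π} f(x)^2 dx = 5^2 · π + 2^2 · π = (25 + 4)π.
Divide by 2π: (25 + 4)/2 = 29/2.
By Parseval, this equals Σ |c_n|^2.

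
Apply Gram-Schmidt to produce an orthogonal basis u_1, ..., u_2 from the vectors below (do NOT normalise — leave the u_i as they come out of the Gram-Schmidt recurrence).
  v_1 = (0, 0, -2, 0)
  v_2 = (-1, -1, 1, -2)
Orthogonal basis:
  u_1 = (0, 0, -2, 0)
  u_2 = (-1, -1, 0, -2)

Apply the Gram-Schmidt recurrence
  u_1 = v_1
  u_i = v_i − Σ_{j<i} ((v_i · u_j) / (u_j · u_j)) · u_j.

Step by step this gives:
  u_1 = (0, 0, -2, 0)
  u_2 = (-1, -1, 0, -2)

Orthogonality check:
  u_2 · u_1 = 0 (should be 0)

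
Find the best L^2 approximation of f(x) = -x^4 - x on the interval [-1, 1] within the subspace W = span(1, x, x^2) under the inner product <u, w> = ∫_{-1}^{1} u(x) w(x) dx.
g(x) = -6*x^2/7 - x + 3/35

The best approximation g ∈ W is the orthogonal projection of f onto W. Writing g = a_0 + a_1 x + a_2 x^2, the coefficients solve the normal equations G · a = b where
  G_{ij} = <φ_i, φ_j> and b_i = <f, φ_i>, with φ_0 = 1, φ_1 = x, φ_2 = x^2.
G =
  [2, 0, 2/3]
  [0, 2/3, 0]
  [2/3, 0, 2/5],
b = (-2/5, -2/3, -2/7).
Solving gives a_0 = 3/35, a_1 = -1, a_2 = -6/7, so
  g(x) = -6*x^2/7 - x + 3/35.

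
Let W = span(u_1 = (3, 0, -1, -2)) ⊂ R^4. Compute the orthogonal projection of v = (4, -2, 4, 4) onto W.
proj_W(v) = (0, 0, 0, 0)

Set up U = [u_1 | ... | u_1] ∈ R^(4×1). The projector onto W = col(U) is P = U (U^T U)^(-1) U^T.
Compute U^T U =
  [14],
and U^T v = (0).
Solve U^T U · c = U^T v for the coefficients: c = (0). The projection is proj_W(v) = U c.
Check: (v - proj_W(v)) · u_1 = 0  (should be 0).
Result: proj_W(v) = (0, 0, 0, 0).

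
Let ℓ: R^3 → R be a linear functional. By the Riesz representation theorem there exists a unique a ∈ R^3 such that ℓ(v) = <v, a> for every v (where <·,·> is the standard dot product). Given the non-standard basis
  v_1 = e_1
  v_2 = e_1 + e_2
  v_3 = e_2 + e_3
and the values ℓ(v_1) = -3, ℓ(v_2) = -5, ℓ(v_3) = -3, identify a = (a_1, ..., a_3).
a = (-3, -2, -1)

Write a = (a_1, ..., a_3) in the standard basis. For each basis vector v_i, ℓ(v_i) = <v_i, a> is a linear equation in the a_j's. Collect the n equations into a matrix system V a = ℓ, where row i of V is v_i (expressed in the standard basis). Since V is invertible (lower-triangular with 1s on the diagonal, up to permutation), solve by back-substitution:
  V =
[[1, 0, 0],
 [1, 1, 0],
 [0, 1, 1]]
  V a = (-3, -5, -3)
Solving gives a = (-3, -2, -1).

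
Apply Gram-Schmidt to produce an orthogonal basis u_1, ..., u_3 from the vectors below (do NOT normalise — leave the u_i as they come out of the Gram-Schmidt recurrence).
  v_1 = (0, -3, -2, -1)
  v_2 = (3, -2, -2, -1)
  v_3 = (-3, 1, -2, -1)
Orthogonal basis:
  u_1 = (0, -3, -2, -1)
  u_2 = (3, 5/14, -3/7, -3/14)
  u_3 = (-75/131, 225/131, -270/131, -135/131)

Apply the Gram-Schmidt recurrence
  u_1 = v_1
  u_i = v_i − Σ_{j<i} ((v_i · u_j) / (u_j · u_j)) · u_j.

Step by step this gives:
  u_1 = (0, -3, -2, -1)
  u_2 = (3, 5/14, -3/7, -3/14)
  u_3 = (-75/131, 225/131, -270/131, -135/131)

Orthogonality check:
  u_2 · u_1 = 0 (should be 0)
  u_3 · u_1 = 0 (should be 0)
  u_3 · u_2 = 0 (should be 0)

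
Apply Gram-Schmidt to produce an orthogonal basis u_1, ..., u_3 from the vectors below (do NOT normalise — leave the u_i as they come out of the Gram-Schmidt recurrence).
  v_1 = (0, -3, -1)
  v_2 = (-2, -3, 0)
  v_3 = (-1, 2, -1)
Orthogonal basis:
  u_1 = (0, -3, -1)
  u_2 = (-2, -3/10, 9/10)
  u_3 = (-39/49, 26/49, -78/49)

Apply the Gram-Schmidt recurrence
  u_1 = v_1
  u_i = v_i − Σ_{j<i} ((v_i · u_j) / (u_j · u_j)) · u_j.

Step by step this gives:
  u_1 = (0, -3, -1)
  u_2 = (-2, -3/10, 9/10)
  u_3 = (-39/49, 26/49, -78/49)

Orthogonality check:
  u_2 · u_1 = 0 (should be 0)
  u_3 · u_1 = 0 (should be 0)
  u_3 · u_2 = 0 (should be 0)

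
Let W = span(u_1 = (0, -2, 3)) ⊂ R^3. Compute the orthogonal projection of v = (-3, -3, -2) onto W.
proj_W(v) = (0, 0, 0)

Set up U = [u_1 | ... | u_1] ∈ R^(3×1). The projector onto W = col(U) is P = U (U^T U)^(-1) U^T.
Compute U^T U =
  [13],
and U^T v = (0).
Solve U^T U · c = U^T v for the coefficients: c = (0). The projection is proj_W(v) = U c.
Check: (v - proj_W(v)) · u_1 = 0  (should be 0).
Result: proj_W(v) = (0, 0, 0).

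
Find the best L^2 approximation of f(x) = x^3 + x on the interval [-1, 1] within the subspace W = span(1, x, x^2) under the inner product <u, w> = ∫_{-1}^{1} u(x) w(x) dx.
g(x) = 8*x/5

The best approximation g ∈ W is the orthogonal projection of f onto W. Writing g = a_0 + a_1 x + a_2 x^2, the coefficients solve the normal equations G · a = b where
  G_{ij} = <φ_i, φ_j> and b_i = <f, φ_i>, with φ_0 = 1, φ_1 = x, φ_2 = x^2.
G =
  [2, 0, 2/3]
  [0, 2/3, 0]
  [2/3, 0, 2/5],
b = (0, 16/15, 0).
Solving gives a_0 = 0, a_1 = 8/5, a_2 = 0, so
  g(x) = 8*x/5.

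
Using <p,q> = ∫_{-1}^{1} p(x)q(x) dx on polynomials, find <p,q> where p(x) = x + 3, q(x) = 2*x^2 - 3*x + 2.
<p,q> = 14

Expand the product: p(x)·q(x) = 2*x^3 + 3*x^2 - 7*x + 6.
∫_{-1}^{1} of each monomial x^k gives [2/(k+1) if k even, 0 if k odd]. Integrating term-by-term (or equivalently evaluating the antiderivative F(x) = x^4/2 + x^3 - 7*x^2/2 + 6*x at the endpoints):
  F(1) − F(−1) = 4 − (-10) = 14.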